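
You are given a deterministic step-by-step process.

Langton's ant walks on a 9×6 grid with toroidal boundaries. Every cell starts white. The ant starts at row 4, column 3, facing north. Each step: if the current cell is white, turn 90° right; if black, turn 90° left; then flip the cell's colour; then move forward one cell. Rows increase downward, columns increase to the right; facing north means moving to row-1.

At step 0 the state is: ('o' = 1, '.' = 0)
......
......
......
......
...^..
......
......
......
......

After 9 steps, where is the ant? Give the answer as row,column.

4,2

k=0  ......
......
......
......
...^..
......
......
......
......
k=1  ......
......
......
......
...o>.
......
......
......
......
k=2  ......
......
......
......
...oo.
....v.
......
......
......
k=3  ......
......
......
......
...oo.
...<o.
......
......
......
k=4  ......
......
......
......
...^o.
...oo.
......
......
......
k=5  ......
......
......
......
..<.o.
...oo.
......
......
......
k=6  ......
......
......
..^...
..o.o.
...oo.
......
......
......
k=7  ......
......
......
..o>..
..o.o.
...oo.
......
......
......
k=8  ......
......
......
..oo..
..ovo.
...oo.
......
......
......
k=9  ......
......
......
..oo..
..<oo.
...oo.
......
......
......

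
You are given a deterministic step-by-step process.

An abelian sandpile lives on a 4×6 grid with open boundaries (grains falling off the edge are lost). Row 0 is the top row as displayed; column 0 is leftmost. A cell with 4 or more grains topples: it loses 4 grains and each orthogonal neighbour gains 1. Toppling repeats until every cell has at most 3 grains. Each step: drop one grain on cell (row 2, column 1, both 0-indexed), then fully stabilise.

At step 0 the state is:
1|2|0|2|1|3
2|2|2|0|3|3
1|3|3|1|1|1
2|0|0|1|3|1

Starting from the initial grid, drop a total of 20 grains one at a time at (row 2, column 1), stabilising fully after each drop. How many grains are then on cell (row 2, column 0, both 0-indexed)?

gen 0: 1|2|0|2|1|3
2|2|2|0|3|3
1|3|3|1|1|1
2|0|0|1|3|1
gen 1: 1|2|0|2|1|3
2|3|3|0|3|3
2|1|0|2|1|1
2|1|1|1|3|1
gen 2: 1|2|0|2|1|3
2|3|3|0|3|3
2|2|0|2|1|1
2|1|1|1|3|1
gen 3: 1|2|0|2|1|3
2|3|3|0|3|3
2|3|0|2|1|1
2|1|1|1|3|1
gen 4: 1|3|1|2|1|3
3|1|0|1|3|3
3|1|2|2|1|1
2|2|1|1|3|1
gen 5: 1|3|1|2|1|3
3|1|0|1|3|3
3|2|2|2|1|1
2|2|1|1|3|1
gen 6: 1|3|1|2|1|3
3|1|0|1|3|3
3|3|2|2|1|1
2|2|1|1|3|1
gen 7: 2|3|1|2|1|3
0|3|0|1|3|3
1|1|3|2|1|1
3|3|1|1|3|1
gen 8: 2|3|1|2|1|3
0|3|0|1|3|3
1|2|3|2|1|1
3|3|1|1|3|1
gen 9: 2|3|1|2|1|3
0|3|0|1|3|3
1|3|3|2|1|1
3|3|1|1|3|1
gen 10: 3|0|2|2|1|3
1|1|2|1|3|3
3|3|0|3|1|1
0|1|3|1|3|1
gen 11: 3|0|2|2|1|3
2|2|2|1|3|3
0|1|1|3|1|1
1|2|3|1|3|1
gen 12: 3|0|2|2|1|3
2|2|2|1|3|3
0|2|1|3|1|1
1|2|3|1|3|1
gen 13: 3|0|2|2|1|3
2|2|2|1|3|3
0|3|1|3|1|1
1|2|3|1|3|1
gen 14: 3|0|2|2|1|3
2|3|2|1|3|3
1|0|2|3|1|1
1|3|3|1|3|1
gen 15: 3|0|2|2|1|3
2|3|2|1|3|3
1|1|2|3|1|1
1|3|3|1|3|1
gen 16: 3|0|2|2|1|3
2|3|2|1|3|3
1|2|2|3|1|1
1|3|3|1|3|1
gen 17: 3|0|2|2|1|3
2|3|2|1|3|3
1|3|2|3|1|1
1|3|3|1|3|1
gen 18: 3|1|3|2|1|3
3|1|0|3|3|3
2|3|2|0|2|1
2|1|1|3|3|1
gen 19: 3|1|3|2|1|3
3|2|0|3|3|3
3|0|3|0|2|1
2|2|1|3|3|1
gen 20: 3|1|3|2|1|3
3|2|0|3|3|3
3|1|3|0|2|1
2|2|1|3|3|1

3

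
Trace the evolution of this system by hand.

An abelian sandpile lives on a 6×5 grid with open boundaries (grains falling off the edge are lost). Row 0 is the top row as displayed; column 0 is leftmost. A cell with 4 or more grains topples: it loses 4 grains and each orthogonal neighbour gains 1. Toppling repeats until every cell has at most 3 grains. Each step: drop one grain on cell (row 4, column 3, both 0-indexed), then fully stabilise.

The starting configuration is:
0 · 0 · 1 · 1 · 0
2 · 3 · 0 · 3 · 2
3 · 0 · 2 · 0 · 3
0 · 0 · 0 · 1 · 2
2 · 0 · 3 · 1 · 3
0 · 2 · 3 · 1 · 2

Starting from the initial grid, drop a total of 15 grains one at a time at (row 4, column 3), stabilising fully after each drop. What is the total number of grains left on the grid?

step 0: 0 · 0 · 1 · 1 · 0
2 · 3 · 0 · 3 · 2
3 · 0 · 2 · 0 · 3
0 · 0 · 0 · 1 · 2
2 · 0 · 3 · 1 · 3
0 · 2 · 3 · 1 · 2
step 1: 0 · 0 · 1 · 1 · 0
2 · 3 · 0 · 3 · 2
3 · 0 · 2 · 0 · 3
0 · 0 · 0 · 1 · 2
2 · 0 · 3 · 2 · 3
0 · 2 · 3 · 1 · 2
step 2: 0 · 0 · 1 · 1 · 0
2 · 3 · 0 · 3 · 2
3 · 0 · 2 · 0 · 3
0 · 0 · 0 · 1 · 2
2 · 0 · 3 · 3 · 3
0 · 2 · 3 · 1 · 2
step 3: 0 · 0 · 1 · 1 · 0
2 · 3 · 0 · 3 · 2
3 · 0 · 2 · 0 · 3
0 · 0 · 1 · 2 · 3
2 · 1 · 1 · 2 · 0
0 · 3 · 0 · 3 · 3
step 4: 0 · 0 · 1 · 1 · 0
2 · 3 · 0 · 3 · 2
3 · 0 · 2 · 0 · 3
0 · 0 · 1 · 2 · 3
2 · 1 · 1 · 3 · 0
0 · 3 · 0 · 3 · 3
step 5: 0 · 0 · 1 · 1 · 0
2 · 3 · 0 · 3 · 2
3 · 0 · 2 · 0 · 3
0 · 0 · 1 · 3 · 3
2 · 1 · 2 · 1 · 2
0 · 3 · 1 · 1 · 0
step 6: 0 · 0 · 1 · 1 · 0
2 · 3 · 0 · 3 · 2
3 · 0 · 2 · 0 · 3
0 · 0 · 1 · 3 · 3
2 · 1 · 2 · 2 · 2
0 · 3 · 1 · 1 · 0
step 7: 0 · 0 · 1 · 1 · 0
2 · 3 · 0 · 3 · 2
3 · 0 · 2 · 0 · 3
0 · 0 · 1 · 3 · 3
2 · 1 · 2 · 3 · 2
0 · 3 · 1 · 1 · 0
step 8: 0 · 0 · 1 · 1 · 0
2 · 3 · 0 · 3 · 3
3 · 0 · 2 · 2 · 0
0 · 0 · 2 · 1 · 2
2 · 1 · 3 · 2 · 0
0 · 3 · 1 · 2 · 1
step 9: 0 · 0 · 1 · 1 · 0
2 · 3 · 0 · 3 · 3
3 · 0 · 2 · 2 · 0
0 · 0 · 2 · 1 · 2
2 · 1 · 3 · 3 · 0
0 · 3 · 1 · 2 · 1
step 10: 0 · 0 · 1 · 1 · 0
2 · 3 · 0 · 3 · 3
3 · 0 · 2 · 2 · 0
0 · 0 · 3 · 2 · 2
2 · 2 · 0 · 1 · 1
0 · 3 · 2 · 3 · 1
step 11: 0 · 0 · 1 · 1 · 0
2 · 3 · 0 · 3 · 3
3 · 0 · 2 · 2 · 0
0 · 0 · 3 · 2 · 2
2 · 2 · 0 · 2 · 1
0 · 3 · 2 · 3 · 1
step 12: 0 · 0 · 1 · 1 · 0
2 · 3 · 0 · 3 · 3
3 · 0 · 2 · 2 · 0
0 · 0 · 3 · 2 · 2
2 · 2 · 0 · 3 · 1
0 · 3 · 2 · 3 · 1
step 13: 0 · 0 · 1 · 1 · 0
2 · 3 · 0 · 3 · 3
3 · 0 · 2 · 2 · 0
0 · 0 · 3 · 3 · 2
2 · 2 · 1 · 1 · 2
0 · 3 · 3 · 0 · 2
step 14: 0 · 0 · 1 · 1 · 0
2 · 3 · 0 · 3 · 3
3 · 0 · 2 · 2 · 0
0 · 0 · 3 · 3 · 2
2 · 2 · 1 · 2 · 2
0 · 3 · 3 · 0 · 2
step 15: 0 · 0 · 1 · 1 · 0
2 · 3 · 0 · 3 · 3
3 · 0 · 2 · 2 · 0
0 · 0 · 3 · 3 · 2
2 · 2 · 1 · 3 · 2
0 · 3 · 3 · 0 · 2

46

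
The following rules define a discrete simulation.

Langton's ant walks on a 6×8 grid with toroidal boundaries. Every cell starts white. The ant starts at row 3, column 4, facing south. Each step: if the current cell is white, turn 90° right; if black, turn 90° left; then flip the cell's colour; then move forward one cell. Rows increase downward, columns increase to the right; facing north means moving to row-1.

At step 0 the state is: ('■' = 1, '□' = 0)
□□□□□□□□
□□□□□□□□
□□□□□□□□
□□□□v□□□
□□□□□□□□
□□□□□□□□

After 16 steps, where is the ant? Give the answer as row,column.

k=0  □□□□□□□□
□□□□□□□□
□□□□□□□□
□□□□v□□□
□□□□□□□□
□□□□□□□□
k=1  □□□□□□□□
□□□□□□□□
□□□□□□□□
□□□<■□□□
□□□□□□□□
□□□□□□□□
k=2  □□□□□□□□
□□□□□□□□
□□□^□□□□
□□□■■□□□
□□□□□□□□
□□□□□□□□
k=3  □□□□□□□□
□□□□□□□□
□□□■>□□□
□□□■■□□□
□□□□□□□□
□□□□□□□□
k=4  □□□□□□□□
□□□□□□□□
□□□■■□□□
□□□■v□□□
□□□□□□□□
□□□□□□□□
k=5  □□□□□□□□
□□□□□□□□
□□□■■□□□
□□□■□>□□
□□□□□□□□
□□□□□□□□
k=6  □□□□□□□□
□□□□□□□□
□□□■■□□□
□□□■□■□□
□□□□□v□□
□□□□□□□□
k=7  □□□□□□□□
□□□□□□□□
□□□■■□□□
□□□■□■□□
□□□□<■□□
□□□□□□□□
k=8  □□□□□□□□
□□□□□□□□
□□□■■□□□
□□□■^■□□
□□□□■■□□
□□□□□□□□
k=9  □□□□□□□□
□□□□□□□□
□□□■■□□□
□□□■■>□□
□□□□■■□□
□□□□□□□□
k=10  □□□□□□□□
□□□□□□□□
□□□■■^□□
□□□■■□□□
□□□□■■□□
□□□□□□□□
k=11  □□□□□□□□
□□□□□□□□
□□□■■■>□
□□□■■□□□
□□□□■■□□
□□□□□□□□
k=12  □□□□□□□□
□□□□□□□□
□□□■■■■□
□□□■■□v□
□□□□■■□□
□□□□□□□□
k=13  □□□□□□□□
□□□□□□□□
□□□■■■■□
□□□■■<■□
□□□□■■□□
□□□□□□□□
k=14  □□□□□□□□
□□□□□□□□
□□□■■^■□
□□□■■■■□
□□□□■■□□
□□□□□□□□
k=15  □□□□□□□□
□□□□□□□□
□□□■<□■□
□□□■■■■□
□□□□■■□□
□□□□□□□□
k=16  □□□□□□□□
□□□□□□□□
□□□■□□■□
□□□■v■■□
□□□□■■□□
□□□□□□□□

3,4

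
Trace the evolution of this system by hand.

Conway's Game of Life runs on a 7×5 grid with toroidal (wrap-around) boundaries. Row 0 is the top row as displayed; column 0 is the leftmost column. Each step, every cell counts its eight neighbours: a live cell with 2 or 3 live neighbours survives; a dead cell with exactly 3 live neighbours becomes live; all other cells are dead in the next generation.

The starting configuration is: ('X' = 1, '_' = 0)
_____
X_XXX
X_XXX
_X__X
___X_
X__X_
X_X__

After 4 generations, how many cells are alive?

1

k=0  _____
X_XXX
X_XXX
_X__X
___X_
X__X_
X_X__
k=1  X_X__
X_X__
_____
_X___
X_XX_
_XXX_
_X__X
k=2  X_XXX
_____
_X___
_XX__
X__XX
_____
____X
k=3  X__XX
XXXXX
_XX__
_XXXX
XXXXX
X__X_
X___X
k=4  _____
_____
_____
_____
_____
_____
_X___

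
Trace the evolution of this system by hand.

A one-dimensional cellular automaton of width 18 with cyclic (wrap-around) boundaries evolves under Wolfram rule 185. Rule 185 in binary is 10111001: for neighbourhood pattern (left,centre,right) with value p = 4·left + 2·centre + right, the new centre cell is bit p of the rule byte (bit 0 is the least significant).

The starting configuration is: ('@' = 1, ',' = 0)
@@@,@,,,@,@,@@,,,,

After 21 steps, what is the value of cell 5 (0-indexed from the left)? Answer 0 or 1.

0

0) @@@,@,,,@,@,@@,,,,
1) @@,@,@@,,@,@@,@@@,
2) @,@,@@,@,,@@,@@@,@
3) ,@,@@,@,@,@,@@@,@@
4) @,@@,@,@,@,@@@,@@,
5) ,@@,@,@,@,@@@,@@,@
6) @@,@,@,@,@@@,@@,@,
7) @,@,@,@,@@@,@@,@,@
8) ,@,@,@,@@@,@@,@,@@
9) @,@,@,@@@,@@,@,@@,
10) ,@,@,@@@,@@,@,@@,@
11) @,@,@@@,@@,@,@@,@,
12) ,@,@@@,@@,@,@@,@,@
13) @,@@@,@@,@,@@,@,@,
14) ,@@@,@@,@,@@,@,@,@
15) @@@,@@,@,@@,@,@,@,
16) @@,@@,@,@@,@,@,@,@
17) @,@@,@,@@,@,@,@,@@
18) ,@@,@,@@,@,@,@,@@@
19) @@,@,@@,@,@,@,@@@,
20) @,@,@@,@,@,@,@@@,@
21) ,@,@@,@,@,@,@@@,@@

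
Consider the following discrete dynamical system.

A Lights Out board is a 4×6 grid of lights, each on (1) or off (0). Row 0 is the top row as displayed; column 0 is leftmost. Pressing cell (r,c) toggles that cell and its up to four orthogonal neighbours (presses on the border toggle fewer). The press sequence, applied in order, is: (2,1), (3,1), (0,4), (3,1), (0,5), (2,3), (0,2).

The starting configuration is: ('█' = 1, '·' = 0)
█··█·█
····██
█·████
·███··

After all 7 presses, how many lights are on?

12

k=0  █··█·█
····██
█·████
·███··
k=1  █··█·█
·█··██
·█·███
··██··
k=2  █··█·█
·█··██
···███
██·█··
k=3  █···█·
·█···█
···███
██·█··
k=4  █···█·
·█···█
·█·███
··██··
k=5  █····█
·█····
·█·███
··██··
k=6  █····█
·█·█··
·██··█
··█···
k=7  ████·█
·███··
·██··█
··█···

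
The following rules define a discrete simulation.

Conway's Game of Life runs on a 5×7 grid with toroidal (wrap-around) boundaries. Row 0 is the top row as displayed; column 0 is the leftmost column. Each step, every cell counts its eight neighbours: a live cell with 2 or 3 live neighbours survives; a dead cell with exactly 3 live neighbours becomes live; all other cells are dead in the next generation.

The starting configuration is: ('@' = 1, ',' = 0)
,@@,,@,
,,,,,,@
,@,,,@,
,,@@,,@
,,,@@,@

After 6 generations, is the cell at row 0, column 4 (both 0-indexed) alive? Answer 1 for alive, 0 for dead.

0

t=0: ,@@,,@,
,,,,,,@
,@,,,@,
,,@@,,@
,,,@@,@
t=1: @,@@@@@
@@@,,@@
@,@,,@@
@,@@,,@
@@,,@,@
t=2: ,,,,,,,
,,,,,,,
,,,,@,,
,,@@@,,
,,,,,,,
t=3: ,,,,,,,
,,,,,,,
,,,,@,,
,,,@@,,
,,,@,,,
t=4: ,,,,,,,
,,,,,,,
,,,@@,,
,,,@@,,
,,,@@,,
t=5: ,,,,,,,
,,,,,,,
,,,@@,,
,,@,,@,
,,,@@,,
t=6: ,,,,,,,
,,,,,,,
,,,@@,,
,,@,,@,
,,,@@,,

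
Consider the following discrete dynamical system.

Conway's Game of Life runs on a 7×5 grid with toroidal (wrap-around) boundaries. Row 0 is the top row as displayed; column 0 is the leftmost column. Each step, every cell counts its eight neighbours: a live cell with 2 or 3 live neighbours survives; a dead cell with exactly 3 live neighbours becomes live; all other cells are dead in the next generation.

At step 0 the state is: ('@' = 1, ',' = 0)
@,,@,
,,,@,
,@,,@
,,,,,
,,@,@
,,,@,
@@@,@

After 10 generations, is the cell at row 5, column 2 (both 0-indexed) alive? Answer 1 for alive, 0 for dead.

step 0: @,,@,
,,,@,
,@,,@
,,,,,
,,@,@
,,,@,
@@@,@
step 1: @,,@,
@,@@,
,,,,,
@,,@,
,,,@,
,,,,,
@@@,,
step 2: @,,@,
,@@@,
,@@@,
,,,,@
,,,,@
,@@,,
@@@,@
step 3: ,,,,,
@,,,,
@@,,@
@,@,@
@,,@,
,,@,@
,,,,@
step 4: ,,,,,
@@,,@
,,,@,
,,@,,
@,@,,
@,,,@
,,,@,
step 5: @,,,@
@,,,@
@@@@@
,@@@,
@,,@@
@@,@@
,,,,@
step 6: ,,,@,
,,@,,
,,,,,
,,,,,
,,,,,
,@@,,
,@,,,
step 7: ,,@,,
,,,,,
,,,,,
,,,,,
,,,,,
,@@,,
,@,,,
step 8: ,,,,,
,,,,,
,,,,,
,,,,,
,,,,,
,@@,,
,@,,,
step 9: ,,,,,
,,,,,
,,,,,
,,,,,
,,,,,
,@@,,
,@@,,
step 10: ,,,,,
,,,,,
,,,,,
,,,,,
,,,,,
,@@,,
,@@,,

1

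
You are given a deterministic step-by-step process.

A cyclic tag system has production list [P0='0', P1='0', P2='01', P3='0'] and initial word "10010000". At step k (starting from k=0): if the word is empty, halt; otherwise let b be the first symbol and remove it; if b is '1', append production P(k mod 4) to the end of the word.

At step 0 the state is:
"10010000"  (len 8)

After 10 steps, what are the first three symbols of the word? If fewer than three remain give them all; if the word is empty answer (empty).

(empty)

[0] "10010000"  (len 8)
[1] "00100000"  (len 8)
[2] "0100000"  (len 7)
[3] "100000"  (len 6)
[4] "000000"  (len 6)
[5] "00000"  (len 5)
[6] "0000"  (len 4)
[7] "000"  (len 3)
[8] "00"  (len 2)
[9] "0"  (len 1)
[10] (halted — word empty)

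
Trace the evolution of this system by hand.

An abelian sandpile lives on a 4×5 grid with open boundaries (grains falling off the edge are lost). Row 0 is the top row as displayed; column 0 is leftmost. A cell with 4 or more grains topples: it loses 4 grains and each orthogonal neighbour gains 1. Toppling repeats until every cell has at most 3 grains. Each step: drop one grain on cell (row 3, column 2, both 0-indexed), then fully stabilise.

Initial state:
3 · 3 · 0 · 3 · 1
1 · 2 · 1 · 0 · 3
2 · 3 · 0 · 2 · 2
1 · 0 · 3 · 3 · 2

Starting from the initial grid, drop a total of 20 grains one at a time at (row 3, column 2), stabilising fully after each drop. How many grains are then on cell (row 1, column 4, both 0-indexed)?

0) 3 · 3 · 0 · 3 · 1
1 · 2 · 1 · 0 · 3
2 · 3 · 0 · 2 · 2
1 · 0 · 3 · 3 · 2
1) 3 · 3 · 0 · 3 · 1
1 · 2 · 1 · 0 · 3
2 · 3 · 1 · 3 · 2
1 · 1 · 1 · 0 · 3
2) 3 · 3 · 0 · 3 · 1
1 · 2 · 1 · 0 · 3
2 · 3 · 1 · 3 · 2
1 · 1 · 2 · 0 · 3
3) 3 · 3 · 0 · 3 · 1
1 · 2 · 1 · 0 · 3
2 · 3 · 1 · 3 · 2
1 · 1 · 3 · 0 · 3
4) 3 · 3 · 0 · 3 · 1
1 · 2 · 1 · 0 · 3
2 · 3 · 2 · 3 · 2
1 · 2 · 0 · 1 · 3
5) 3 · 3 · 0 · 3 · 1
1 · 2 · 1 · 0 · 3
2 · 3 · 2 · 3 · 2
1 · 2 · 1 · 1 · 3
6) 3 · 3 · 0 · 3 · 1
1 · 2 · 1 · 0 · 3
2 · 3 · 2 · 3 · 2
1 · 2 · 2 · 1 · 3
7) 3 · 3 · 0 · 3 · 1
1 · 2 · 1 · 0 · 3
2 · 3 · 2 · 3 · 2
1 · 2 · 3 · 1 · 3
8) 3 · 3 · 0 · 3 · 1
1 · 2 · 1 · 0 · 3
2 · 3 · 3 · 3 · 2
1 · 3 · 0 · 2 · 3
9) 3 · 3 · 0 · 3 · 1
1 · 2 · 1 · 0 · 3
2 · 3 · 3 · 3 · 2
1 · 3 · 1 · 2 · 3
10) 3 · 3 · 0 · 3 · 1
1 · 2 · 1 · 0 · 3
2 · 3 · 3 · 3 · 2
1 · 3 · 2 · 2 · 3
11) 3 · 3 · 0 · 3 · 1
1 · 2 · 1 · 0 · 3
2 · 3 · 3 · 3 · 2
1 · 3 · 3 · 2 · 3
12) 3 · 3 · 0 · 3 · 2
1 · 3 · 2 · 2 · 0
3 · 1 · 2 · 2 · 1
2 · 1 · 3 · 1 · 1
13) 3 · 3 · 0 · 3 · 2
1 · 3 · 2 · 2 · 0
3 · 1 · 3 · 2 · 1
2 · 2 · 0 · 2 · 1
14) 3 · 3 · 0 · 3 · 2
1 · 3 · 2 · 2 · 0
3 · 1 · 3 · 2 · 1
2 · 2 · 1 · 2 · 1
15) 3 · 3 · 0 · 3 · 2
1 · 3 · 2 · 2 · 0
3 · 1 · 3 · 2 · 1
2 · 2 · 2 · 2 · 1
16) 3 · 3 · 0 · 3 · 2
1 · 3 · 2 · 2 · 0
3 · 1 · 3 · 2 · 1
2 · 2 · 3 · 2 · 1
17) 3 · 3 · 0 · 3 · 2
1 · 3 · 3 · 2 · 0
3 · 2 · 0 · 3 · 1
2 · 3 · 1 · 3 · 1
18) 3 · 3 · 0 · 3 · 2
1 · 3 · 3 · 2 · 0
3 · 2 · 0 · 3 · 1
2 · 3 · 2 · 3 · 1
19) 3 · 3 · 0 · 3 · 2
1 · 3 · 3 · 2 · 0
3 · 2 · 0 · 3 · 1
2 · 3 · 3 · 3 · 1
20) 3 · 3 · 0 · 3 · 2
1 · 3 · 3 · 3 · 0
3 · 3 · 2 · 0 · 2
3 · 0 · 2 · 1 · 2

0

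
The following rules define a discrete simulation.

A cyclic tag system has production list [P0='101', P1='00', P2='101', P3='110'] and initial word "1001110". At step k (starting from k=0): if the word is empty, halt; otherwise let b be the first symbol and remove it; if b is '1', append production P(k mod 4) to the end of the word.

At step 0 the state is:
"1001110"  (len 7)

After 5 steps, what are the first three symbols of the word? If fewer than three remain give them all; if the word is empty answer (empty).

t=0: "1001110"  (len 7)
t=1: "001110101"  (len 9)
t=2: "01110101"  (len 8)
t=3: "1110101"  (len 7)
t=4: "110101110"  (len 9)
t=5: "10101110101"  (len 11)

101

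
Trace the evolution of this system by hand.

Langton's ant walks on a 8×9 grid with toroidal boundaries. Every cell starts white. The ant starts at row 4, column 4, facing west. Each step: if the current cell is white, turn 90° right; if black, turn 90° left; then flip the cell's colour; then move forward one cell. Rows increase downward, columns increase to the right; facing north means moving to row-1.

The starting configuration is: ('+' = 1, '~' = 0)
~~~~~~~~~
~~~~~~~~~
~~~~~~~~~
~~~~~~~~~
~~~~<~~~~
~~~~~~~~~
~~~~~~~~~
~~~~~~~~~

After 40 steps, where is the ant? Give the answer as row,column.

0) ~~~~~~~~~
~~~~~~~~~
~~~~~~~~~
~~~~~~~~~
~~~~<~~~~
~~~~~~~~~
~~~~~~~~~
~~~~~~~~~
1) ~~~~~~~~~
~~~~~~~~~
~~~~~~~~~
~~~~^~~~~
~~~~+~~~~
~~~~~~~~~
~~~~~~~~~
~~~~~~~~~
2) ~~~~~~~~~
~~~~~~~~~
~~~~~~~~~
~~~~+>~~~
~~~~+~~~~
~~~~~~~~~
~~~~~~~~~
~~~~~~~~~
3) ~~~~~~~~~
~~~~~~~~~
~~~~~~~~~
~~~~++~~~
~~~~+v~~~
~~~~~~~~~
~~~~~~~~~
~~~~~~~~~
4) ~~~~~~~~~
~~~~~~~~~
~~~~~~~~~
~~~~++~~~
~~~~<+~~~
~~~~~~~~~
~~~~~~~~~
~~~~~~~~~
5) ~~~~~~~~~
~~~~~~~~~
~~~~~~~~~
~~~~++~~~
~~~~~+~~~
~~~~v~~~~
~~~~~~~~~
~~~~~~~~~
6) ~~~~~~~~~
~~~~~~~~~
~~~~~~~~~
~~~~++~~~
~~~~~+~~~
~~~<+~~~~
~~~~~~~~~
~~~~~~~~~
7) ~~~~~~~~~
~~~~~~~~~
~~~~~~~~~
~~~~++~~~
~~~^~+~~~
~~~++~~~~
~~~~~~~~~
~~~~~~~~~
8) ~~~~~~~~~
~~~~~~~~~
~~~~~~~~~
~~~~++~~~
~~~+>+~~~
~~~++~~~~
~~~~~~~~~
~~~~~~~~~
9) ~~~~~~~~~
~~~~~~~~~
~~~~~~~~~
~~~~++~~~
~~~+++~~~
~~~+v~~~~
~~~~~~~~~
~~~~~~~~~
10) ~~~~~~~~~
~~~~~~~~~
~~~~~~~~~
~~~~++~~~
~~~+++~~~
~~~+~>~~~
~~~~~~~~~
~~~~~~~~~
11) ~~~~~~~~~
~~~~~~~~~
~~~~~~~~~
~~~~++~~~
~~~+++~~~
~~~+~+~~~
~~~~~v~~~
~~~~~~~~~
12) ~~~~~~~~~
~~~~~~~~~
~~~~~~~~~
~~~~++~~~
~~~+++~~~
~~~+~+~~~
~~~~<+~~~
~~~~~~~~~
13) ~~~~~~~~~
~~~~~~~~~
~~~~~~~~~
~~~~++~~~
~~~+++~~~
~~~+^+~~~
~~~~++~~~
~~~~~~~~~
14) ~~~~~~~~~
~~~~~~~~~
~~~~~~~~~
~~~~++~~~
~~~+++~~~
~~~++>~~~
~~~~++~~~
~~~~~~~~~
15) ~~~~~~~~~
~~~~~~~~~
~~~~~~~~~
~~~~++~~~
~~~++^~~~
~~~++~~~~
~~~~++~~~
~~~~~~~~~
16) ~~~~~~~~~
~~~~~~~~~
~~~~~~~~~
~~~~++~~~
~~~+<~~~~
~~~++~~~~
~~~~++~~~
~~~~~~~~~
17) ~~~~~~~~~
~~~~~~~~~
~~~~~~~~~
~~~~++~~~
~~~+~~~~~
~~~+v~~~~
~~~~++~~~
~~~~~~~~~
18) ~~~~~~~~~
~~~~~~~~~
~~~~~~~~~
~~~~++~~~
~~~+~~~~~
~~~+~>~~~
~~~~++~~~
~~~~~~~~~
19) ~~~~~~~~~
~~~~~~~~~
~~~~~~~~~
~~~~++~~~
~~~+~~~~~
~~~+~+~~~
~~~~+v~~~
~~~~~~~~~
20) ~~~~~~~~~
~~~~~~~~~
~~~~~~~~~
~~~~++~~~
~~~+~~~~~
~~~+~+~~~
~~~~+~>~~
~~~~~~~~~
21) ~~~~~~~~~
~~~~~~~~~
~~~~~~~~~
~~~~++~~~
~~~+~~~~~
~~~+~+~~~
~~~~+~+~~
~~~~~~v~~
22) ~~~~~~~~~
~~~~~~~~~
~~~~~~~~~
~~~~++~~~
~~~+~~~~~
~~~+~+~~~
~~~~+~+~~
~~~~~<+~~
23) ~~~~~~~~~
~~~~~~~~~
~~~~~~~~~
~~~~++~~~
~~~+~~~~~
~~~+~+~~~
~~~~+^+~~
~~~~~++~~
24) ~~~~~~~~~
~~~~~~~~~
~~~~~~~~~
~~~~++~~~
~~~+~~~~~
~~~+~+~~~
~~~~++>~~
~~~~~++~~
25) ~~~~~~~~~
~~~~~~~~~
~~~~~~~~~
~~~~++~~~
~~~+~~~~~
~~~+~+^~~
~~~~++~~~
~~~~~++~~
26) ~~~~~~~~~
~~~~~~~~~
~~~~~~~~~
~~~~++~~~
~~~+~~~~~
~~~+~++>~
~~~~++~~~
~~~~~++~~
27) ~~~~~~~~~
~~~~~~~~~
~~~~~~~~~
~~~~++~~~
~~~+~~~~~
~~~+~+++~
~~~~++~v~
~~~~~++~~
28) ~~~~~~~~~
~~~~~~~~~
~~~~~~~~~
~~~~++~~~
~~~+~~~~~
~~~+~+++~
~~~~++<+~
~~~~~++~~
29) ~~~~~~~~~
~~~~~~~~~
~~~~~~~~~
~~~~++~~~
~~~+~~~~~
~~~+~+^+~
~~~~++++~
~~~~~++~~
30) ~~~~~~~~~
~~~~~~~~~
~~~~~~~~~
~~~~++~~~
~~~+~~~~~
~~~+~<~+~
~~~~++++~
~~~~~++~~
31) ~~~~~~~~~
~~~~~~~~~
~~~~~~~~~
~~~~++~~~
~~~+~~~~~
~~~+~~~+~
~~~~+v++~
~~~~~++~~
32) ~~~~~~~~~
~~~~~~~~~
~~~~~~~~~
~~~~++~~~
~~~+~~~~~
~~~+~~~+~
~~~~+~>+~
~~~~~++~~
33) ~~~~~~~~~
~~~~~~~~~
~~~~~~~~~
~~~~++~~~
~~~+~~~~~
~~~+~~^+~
~~~~+~~+~
~~~~~++~~
34) ~~~~~~~~~
~~~~~~~~~
~~~~~~~~~
~~~~++~~~
~~~+~~~~~
~~~+~~+>~
~~~~+~~+~
~~~~~++~~
35) ~~~~~~~~~
~~~~~~~~~
~~~~~~~~~
~~~~++~~~
~~~+~~~^~
~~~+~~+~~
~~~~+~~+~
~~~~~++~~
36) ~~~~~~~~~
~~~~~~~~~
~~~~~~~~~
~~~~++~~~
~~~+~~~+>
~~~+~~+~~
~~~~+~~+~
~~~~~++~~
37) ~~~~~~~~~
~~~~~~~~~
~~~~~~~~~
~~~~++~~~
~~~+~~~++
~~~+~~+~v
~~~~+~~+~
~~~~~++~~
38) ~~~~~~~~~
~~~~~~~~~
~~~~~~~~~
~~~~++~~~
~~~+~~~++
~~~+~~+<+
~~~~+~~+~
~~~~~++~~
39) ~~~~~~~~~
~~~~~~~~~
~~~~~~~~~
~~~~++~~~
~~~+~~~^+
~~~+~~+++
~~~~+~~+~
~~~~~++~~
40) ~~~~~~~~~
~~~~~~~~~
~~~~~~~~~
~~~~++~~~
~~~+~~<~+
~~~+~~+++
~~~~+~~+~
~~~~~++~~

4,6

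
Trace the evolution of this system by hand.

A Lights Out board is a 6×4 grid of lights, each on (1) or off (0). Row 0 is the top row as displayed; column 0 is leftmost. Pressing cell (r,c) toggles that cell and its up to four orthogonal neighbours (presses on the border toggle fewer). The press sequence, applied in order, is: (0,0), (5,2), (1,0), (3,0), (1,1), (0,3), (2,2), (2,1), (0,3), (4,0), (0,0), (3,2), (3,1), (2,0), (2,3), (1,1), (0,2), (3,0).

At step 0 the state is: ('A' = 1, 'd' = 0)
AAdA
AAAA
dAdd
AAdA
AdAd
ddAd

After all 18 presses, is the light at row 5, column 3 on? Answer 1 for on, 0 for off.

step 0: AAdA
AAAA
dAdd
AAdA
AdAd
ddAd
step 1: dddA
dAAA
dAdd
AAdA
AdAd
ddAd
step 2: dddA
dAAA
dAdd
AAdA
Addd
dAdA
step 3: AddA
AdAA
AAdd
AAdA
Addd
dAdA
step 4: AddA
AdAA
dAdd
dddA
dddd
dAdA
step 5: AAdA
dAdA
dddd
dddA
dddd
dAdA
step 6: AAAd
dAdd
dddd
dddA
dddd
dAdA
step 7: AAAd
dAAd
dAAA
ddAA
dddd
dAdA
step 8: AAAd
ddAd
AddA
dAAA
dddd
dAdA
step 9: AAdA
ddAA
AddA
dAAA
dddd
dAdA
step 10: AAdA
ddAA
AddA
AAAA
AAdd
AAdA
step 11: dddA
AdAA
AddA
AAAA
AAdd
AAdA
step 12: dddA
AdAA
AdAA
Addd
AAAd
AAdA
step 13: dddA
AdAA
AAAA
dAAd
AdAd
AAdA
step 14: dddA
ddAA
ddAA
AAAd
AdAd
AAdA
step 15: dddA
ddAd
dddd
AAAA
AdAd
AAdA
step 16: dAdA
AAdd
dAdd
AAAA
AdAd
AAdA
step 17: ddAd
AAAd
dAdd
AAAA
AdAd
AAdA
step 18: ddAd
AAAd
AAdd
ddAA
ddAd
AAdA

1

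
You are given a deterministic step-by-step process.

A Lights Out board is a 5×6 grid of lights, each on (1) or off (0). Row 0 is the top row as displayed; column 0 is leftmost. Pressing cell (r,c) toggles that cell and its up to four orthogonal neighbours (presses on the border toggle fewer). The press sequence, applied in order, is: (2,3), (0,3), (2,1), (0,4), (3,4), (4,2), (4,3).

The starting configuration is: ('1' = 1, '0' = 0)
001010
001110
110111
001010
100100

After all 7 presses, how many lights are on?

gen 0: 001010
001110
110111
001010
100100
gen 1: 001010
001010
111001
001110
100100
gen 2: 000100
001110
111001
001110
100100
gen 3: 000100
011110
000001
011110
100100
gen 4: 000011
011100
000001
011110
100100
gen 5: 000011
011100
000011
011001
100110
gen 6: 000011
011100
000011
010001
111010
gen 7: 000011
011100
000011
010101
110100

13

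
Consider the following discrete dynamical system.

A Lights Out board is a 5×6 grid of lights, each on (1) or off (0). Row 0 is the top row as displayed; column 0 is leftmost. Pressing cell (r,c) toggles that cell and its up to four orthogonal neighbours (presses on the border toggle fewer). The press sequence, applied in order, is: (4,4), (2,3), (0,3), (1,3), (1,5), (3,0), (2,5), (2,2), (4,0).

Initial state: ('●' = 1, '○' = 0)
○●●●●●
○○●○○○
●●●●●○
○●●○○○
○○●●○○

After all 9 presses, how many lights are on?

k=0  ○●●●●●
○○●○○○
●●●●●○
○●●○○○
○○●●○○
k=1  ○●●●●●
○○●○○○
●●●●●○
○●●○●○
○○●○●●
k=2  ○●●●●●
○○●●○○
●●○○○○
○●●●●○
○○●○●●
k=3  ○●○○○●
○○●○○○
●●○○○○
○●●●●○
○○●○●●
k=4  ○●○●○●
○○○●●○
●●○●○○
○●●●●○
○○●○●●
k=5  ○●○●○○
○○○●○●
●●○●○●
○●●●●○
○○●○●●
k=6  ○●○●○○
○○○●○●
○●○●○●
●○●●●○
●○●○●●
k=7  ○●○●○○
○○○●○○
○●○●●○
●○●●●●
●○●○●●
k=8  ○●○●○○
○○●●○○
○○●○●○
●○○●●●
●○●○●●
k=9  ○●○●○○
○○●●○○
○○●○●○
○○○●●●
○●●○●●

13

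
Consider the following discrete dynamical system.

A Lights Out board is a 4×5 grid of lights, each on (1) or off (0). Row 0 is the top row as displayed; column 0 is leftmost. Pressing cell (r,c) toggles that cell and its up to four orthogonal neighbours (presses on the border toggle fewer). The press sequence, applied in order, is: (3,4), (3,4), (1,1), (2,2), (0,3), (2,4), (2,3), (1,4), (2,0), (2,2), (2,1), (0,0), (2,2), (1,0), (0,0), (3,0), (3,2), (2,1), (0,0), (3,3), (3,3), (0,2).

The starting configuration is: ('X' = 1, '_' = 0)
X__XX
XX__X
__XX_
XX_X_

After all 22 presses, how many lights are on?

16

k=0  X__XX
XX__X
__XX_
XX_X_
k=1  X__XX
XX__X
__XXX
XX__X
k=2  X__XX
XX__X
__XX_
XX_X_
k=3  XX_XX
__X_X
_XXX_
XX_X_
k=4  XX_XX
____X
_____
XXXX_
k=5  XXX__
___XX
_____
XXXX_
k=6  XXX__
___X_
___XX
XXXXX
k=7  XXX__
_____
__X__
XXX_X
k=8  XXX_X
___XX
__X_X
XXX_X
k=9  XXX_X
X__XX
XXX_X
_XX_X
k=10  XXX_X
X_XXX
X__XX
_X__X
k=11  XXX_X
XXXXX
_XXXX
____X
k=12  __X_X
_XXXX
_XXXX
____X
k=13  __X_X
_X_XX
____X
__X_X
k=14  X_X_X
X__XX
X___X
__X_X
k=15  _XX_X
___XX
X___X
__X_X
k=16  _XX_X
___XX
____X
XXX_X
k=17  _XX_X
___XX
__X_X
X__XX
k=18  _XX_X
_X_XX
XX__X
XX_XX
k=19  X_X_X
XX_XX
XX__X
XX_XX
k=20  X_X_X
XX_XX
XX_XX
XXX__
k=21  X_X_X
XX_XX
XX__X
XX_XX
k=22  XX_XX
XXXXX
XX__X
XX_XX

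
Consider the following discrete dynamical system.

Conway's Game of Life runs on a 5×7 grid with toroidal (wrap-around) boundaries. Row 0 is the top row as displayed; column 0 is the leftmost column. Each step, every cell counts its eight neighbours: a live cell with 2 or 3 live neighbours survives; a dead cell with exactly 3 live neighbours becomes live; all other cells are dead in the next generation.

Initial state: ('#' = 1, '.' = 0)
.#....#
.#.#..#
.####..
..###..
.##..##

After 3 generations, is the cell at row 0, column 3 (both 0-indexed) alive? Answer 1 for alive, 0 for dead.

0

k=0  .#....#
.#.#..#
.####..
..###..
.##..##
k=1  .#....#
.#.###.
##...#.
#......
.#..###
k=2  .#.#..#
.#..##.
###..#.
....#..
.#...##
k=3  .#....#
...###.
####.##
..#.#..
..#.###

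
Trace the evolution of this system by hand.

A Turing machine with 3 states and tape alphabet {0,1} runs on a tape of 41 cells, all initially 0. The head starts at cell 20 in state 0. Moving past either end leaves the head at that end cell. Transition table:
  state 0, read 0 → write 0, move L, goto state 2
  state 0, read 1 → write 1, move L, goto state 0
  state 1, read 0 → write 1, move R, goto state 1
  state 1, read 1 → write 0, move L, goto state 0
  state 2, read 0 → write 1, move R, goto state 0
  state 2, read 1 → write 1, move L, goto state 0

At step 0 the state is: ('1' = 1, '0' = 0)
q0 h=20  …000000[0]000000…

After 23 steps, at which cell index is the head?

9

step 0: q0 h=20  …000000[0]000000…
step 1: q2 h=19  …000000[0]000000…
step 2: q0 h=20  …000001[0]000000…
step 3: q2 h=19  …000000[1]000000…
step 4: q0 h=18  …000000[0]100000…
step 5: q2 h=17  …000000[0]010000…
step 6: q0 h=18  …000001[0]100000…
step 7: q2 h=17  …000000[1]010000…
step 8: q0 h=16  …000000[0]101000…
step 9: q2 h=15  …000000[0]010100…
step 10: q0 h=16  …000001[0]101000…
step 11: q2 h=15  …000000[1]010100…
step 12: q0 h=14  …000000[0]101010…
step 13: q2 h=13  …000000[0]010101…
step 14: q0 h=14  …000001[0]101010…
step 15: q2 h=13  …000000[1]010101…
step 16: q0 h=12  …000000[0]101010…
step 17: q2 h=11  …000000[0]010101…
step 18: q0 h=12  …000001[0]101010…
step 19: q2 h=11  …000000[1]010101…
step 20: q0 h=10  …000000[0]101010…
step 21: q2 h= 9  …000000[0]010101…
step 22: q0 h=10  …000001[0]101010…
step 23: q2 h= 9  …000000[1]010101…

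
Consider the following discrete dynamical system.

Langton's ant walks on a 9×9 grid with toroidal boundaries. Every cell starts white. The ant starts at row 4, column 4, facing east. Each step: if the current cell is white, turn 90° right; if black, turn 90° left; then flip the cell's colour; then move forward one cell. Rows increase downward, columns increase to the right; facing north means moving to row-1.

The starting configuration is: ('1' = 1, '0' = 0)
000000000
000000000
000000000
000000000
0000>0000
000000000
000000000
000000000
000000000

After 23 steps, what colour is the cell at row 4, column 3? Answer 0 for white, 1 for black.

gen 0: 000000000
000000000
000000000
000000000
0000>0000
000000000
000000000
000000000
000000000
gen 1: 000000000
000000000
000000000
000000000
000010000
0000v0000
000000000
000000000
000000000
gen 2: 000000000
000000000
000000000
000000000
000010000
000<10000
000000000
000000000
000000000
gen 3: 000000000
000000000
000000000
000000000
000^10000
000110000
000000000
000000000
000000000
gen 4: 000000000
000000000
000000000
000000000
0001>0000
000110000
000000000
000000000
000000000
gen 5: 000000000
000000000
000000000
0000^0000
000100000
000110000
000000000
000000000
000000000
gen 6: 000000000
000000000
000000000
00001>000
000100000
000110000
000000000
000000000
000000000
gen 7: 000000000
000000000
000000000
000011000
00010v000
000110000
000000000
000000000
000000000
gen 8: 000000000
000000000
000000000
000011000
0001<1000
000110000
000000000
000000000
000000000
gen 9: 000000000
000000000
000000000
0000^1000
000111000
000110000
000000000
000000000
000000000
gen 10: 000000000
000000000
000000000
000<01000
000111000
000110000
000000000
000000000
000000000
gen 11: 000000000
000000000
000^00000
000101000
000111000
000110000
000000000
000000000
000000000
gen 12: 000000000
000000000
0001>0000
000101000
000111000
000110000
000000000
000000000
000000000
gen 13: 000000000
000000000
000110000
0001v1000
000111000
000110000
000000000
000000000
000000000
gen 14: 000000000
000000000
000110000
000<11000
000111000
000110000
000000000
000000000
000000000
gen 15: 000000000
000000000
000110000
000011000
000v11000
000110000
000000000
000000000
000000000
gen 16: 000000000
000000000
000110000
000011000
0000>1000
000110000
000000000
000000000
000000000
gen 17: 000000000
000000000
000110000
0000^1000
000001000
000110000
000000000
000000000
000000000
gen 18: 000000000
000000000
000110000
000<01000
000001000
000110000
000000000
000000000
000000000
gen 19: 000000000
000000000
000^10000
000101000
000001000
000110000
000000000
000000000
000000000
gen 20: 000000000
000000000
00<010000
000101000
000001000
000110000
000000000
000000000
000000000
gen 21: 000000000
00^000000
001010000
000101000
000001000
000110000
000000000
000000000
000000000
gen 22: 000000000
001>00000
001010000
000101000
000001000
000110000
000000000
000000000
000000000
gen 23: 000000000
001100000
001v10000
000101000
000001000
000110000
000000000
000000000
000000000

0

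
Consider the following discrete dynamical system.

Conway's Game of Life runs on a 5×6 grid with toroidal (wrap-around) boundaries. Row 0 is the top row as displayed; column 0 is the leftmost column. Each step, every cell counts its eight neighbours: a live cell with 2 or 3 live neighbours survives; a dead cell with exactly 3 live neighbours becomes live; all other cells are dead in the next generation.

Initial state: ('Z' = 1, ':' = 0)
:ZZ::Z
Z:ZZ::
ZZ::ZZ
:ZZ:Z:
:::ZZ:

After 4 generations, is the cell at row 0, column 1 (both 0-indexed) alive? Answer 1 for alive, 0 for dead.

0

step 0: :ZZ::Z
Z:ZZ::
ZZ::ZZ
:ZZ:Z:
:::ZZ:
step 1: ZZ:::Z
:::Z::
::::Z:
:ZZ:::
Z:::ZZ
step 2: :Z::::
Z:::ZZ
::ZZ::
ZZ:ZZ:
::Z:Z:
step 3: ZZ:ZZ:
ZZZZZZ
::Z:::
:Z::ZZ
Z:Z:ZZ
step 4: ::::::
::::::
::::::
:ZZ:Z:
::Z:::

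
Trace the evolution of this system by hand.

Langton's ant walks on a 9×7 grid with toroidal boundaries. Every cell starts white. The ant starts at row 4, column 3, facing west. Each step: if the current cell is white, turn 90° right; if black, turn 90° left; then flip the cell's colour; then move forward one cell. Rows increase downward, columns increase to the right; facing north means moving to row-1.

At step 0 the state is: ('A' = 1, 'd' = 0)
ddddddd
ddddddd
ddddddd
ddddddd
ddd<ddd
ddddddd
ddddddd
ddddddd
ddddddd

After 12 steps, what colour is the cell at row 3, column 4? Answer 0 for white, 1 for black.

[0] ddddddd
ddddddd
ddddddd
ddddddd
ddd<ddd
ddddddd
ddddddd
ddddddd
ddddddd
[1] ddddddd
ddddddd
ddddddd
ddd^ddd
dddAddd
ddddddd
ddddddd
ddddddd
ddddddd
[2] ddddddd
ddddddd
ddddddd
dddA>dd
dddAddd
ddddddd
ddddddd
ddddddd
ddddddd
[3] ddddddd
ddddddd
ddddddd
dddAAdd
dddAvdd
ddddddd
ddddddd
ddddddd
ddddddd
[4] ddddddd
ddddddd
ddddddd
dddAAdd
ddd<Add
ddddddd
ddddddd
ddddddd
ddddddd
[5] ddddddd
ddddddd
ddddddd
dddAAdd
ddddAdd
dddvddd
ddddddd
ddddddd
ddddddd
[6] ddddddd
ddddddd
ddddddd
dddAAdd
ddddAdd
dd<Addd
ddddddd
ddddddd
ddddddd
[7] ddddddd
ddddddd
ddddddd
dddAAdd
dd^dAdd
ddAAddd
ddddddd
ddddddd
ddddddd
[8] ddddddd
ddddddd
ddddddd
dddAAdd
ddA>Add
ddAAddd
ddddddd
ddddddd
ddddddd
[9] ddddddd
ddddddd
ddddddd
dddAAdd
ddAAAdd
ddAvddd
ddddddd
ddddddd
ddddddd
[10] ddddddd
ddddddd
ddddddd
dddAAdd
ddAAAdd
ddAd>dd
ddddddd
ddddddd
ddddddd
[11] ddddddd
ddddddd
ddddddd
dddAAdd
ddAAAdd
ddAdAdd
ddddvdd
ddddddd
ddddddd
[12] ddddddd
ddddddd
ddddddd
dddAAdd
ddAAAdd
ddAdAdd
ddd<Add
ddddddd
ddddddd

1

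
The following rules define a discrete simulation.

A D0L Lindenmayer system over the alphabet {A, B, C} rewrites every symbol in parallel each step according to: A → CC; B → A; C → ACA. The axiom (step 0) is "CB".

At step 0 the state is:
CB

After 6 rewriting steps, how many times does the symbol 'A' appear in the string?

step 0: CB
step 1: ACAA
step 2: CCACACCCC
step 3: ACAACACCACACCACAACAACAACA
step 4: CCACACCCCACACCACAACACCACACCACAACACCACACCCCACACCCCACACCCCACACC
step 5: ACAACACCACACCACAACAACAACACCACACCACAACACCACACCCCACACCACAACA…AACAACACCACACCACAACAACAACACCACACCACAACAACAACACCACACCACAACA  (len 161)
step 6: CCACACCCCACACCACAACACCACACCACAACACCACACCCCACACCCCACACCCCAC…CACCCCACACCCCACACCCCACACCACAACACCACACCACAACACCACACCCCACACC  (len 405)

166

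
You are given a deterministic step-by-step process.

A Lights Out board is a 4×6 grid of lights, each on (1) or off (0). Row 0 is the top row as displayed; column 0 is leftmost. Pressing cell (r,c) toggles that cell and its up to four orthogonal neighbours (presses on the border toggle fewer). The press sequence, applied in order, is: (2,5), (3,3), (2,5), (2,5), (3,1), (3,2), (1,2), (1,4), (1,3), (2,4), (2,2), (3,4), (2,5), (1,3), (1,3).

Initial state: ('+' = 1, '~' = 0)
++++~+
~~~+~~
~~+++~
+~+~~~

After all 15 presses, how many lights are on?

14

gen 0: ++++~+
~~~+~~
~~+++~
+~+~~~
gen 1: ++++~+
~~~+~+
~~++~+
+~+~~+
gen 2: ++++~+
~~~+~+
~~+~~+
+~~+++
gen 3: ++++~+
~~~+~~
~~+~+~
+~~++~
gen 4: ++++~+
~~~+~+
~~+~~+
+~~+++
gen 5: ++++~+
~~~+~+
~++~~+
~+++++
gen 6: ++++~+
~~~+~+
~+~~~+
~~~~++
gen 7: ++~+~+
~++~~+
~++~~+
~~~~++
gen 8: ++~+++
~++++~
~++~++
~~~~++
gen 9: ++~~++
~+~~~~
~+++++
~~~~++
gen 10: ++~~++
~+~~+~
~++~~~
~~~~~+
gen 11: ++~~++
~++~+~
~~~+~~
~~+~~+
gen 12: ++~~++
~++~+~
~~~++~
~~+++~
gen 13: ++~~++
~++~++
~~~+~+
~~++++
gen 14: ++~+++
~+~+~+
~~~~~+
~~++++
gen 15: ++~~++
~++~++
~~~+~+
~~++++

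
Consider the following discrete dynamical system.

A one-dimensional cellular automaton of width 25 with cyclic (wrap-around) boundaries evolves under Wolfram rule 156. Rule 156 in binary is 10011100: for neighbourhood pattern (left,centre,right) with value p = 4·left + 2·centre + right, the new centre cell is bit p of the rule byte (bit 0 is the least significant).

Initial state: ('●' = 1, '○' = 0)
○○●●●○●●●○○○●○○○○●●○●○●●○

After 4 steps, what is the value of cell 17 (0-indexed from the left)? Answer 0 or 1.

[0] ○○●●●○●●●○○○●○○○○●●○●○●●○
[1] ○○●●○○●●○●○○●●○○○●○○●○●○●
[2] ●○●○●○●○○●●○●○●○○●●○●○●○●
[3] ○○●○●○●●○●○○●○●●○●○○●○●○●
[4] ●○●○●○●○○●●○●○●○○●●○●○●○●

1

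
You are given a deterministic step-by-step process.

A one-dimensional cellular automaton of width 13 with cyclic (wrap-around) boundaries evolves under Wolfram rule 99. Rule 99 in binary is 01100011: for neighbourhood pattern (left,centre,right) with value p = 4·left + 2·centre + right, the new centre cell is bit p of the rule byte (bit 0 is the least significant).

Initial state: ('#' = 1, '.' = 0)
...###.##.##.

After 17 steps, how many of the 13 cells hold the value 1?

[0] ...###.##.##.
[1] ###..##.##.#.
[2] ..#.#.##.##.#
[3] .#.#.#.##.##.
[4] #.#.#.#.##.#.
[5] .#.#.#.#.##.#
[6] #.#.#.#.#.##.
[7] .#.#.#.#.#.##
[8] #.#.#.#.#.#.#
[9] ##.#.#.#.#.#.
[10] .##.#.#.#.#.#
[11] #.##.#.#.#.#.
[12] .#.##.#.#.#.#
[13] #.#.##.#.#.#.
[14] .#.#.##.#.#.#
[15] #.#.#.##.#.#.
[16] .#.#.#.##.#.#
[17] #.#.#.#.##.#.

7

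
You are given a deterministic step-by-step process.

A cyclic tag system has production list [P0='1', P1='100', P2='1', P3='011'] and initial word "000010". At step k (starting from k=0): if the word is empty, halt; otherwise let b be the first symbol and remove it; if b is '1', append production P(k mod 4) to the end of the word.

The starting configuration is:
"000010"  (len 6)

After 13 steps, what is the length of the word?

5

step 0: "000010"  (len 6)
step 1: "00010"  (len 5)
step 2: "0010"  (len 4)
step 3: "010"  (len 3)
step 4: "10"  (len 2)
step 5: "01"  (len 2)
step 6: "1"  (len 1)
step 7: "1"  (len 1)
step 8: "011"  (len 3)
step 9: "11"  (len 2)
step 10: "1100"  (len 4)
step 11: "1001"  (len 4)
step 12: "001011"  (len 6)
step 13: "01011"  (len 5)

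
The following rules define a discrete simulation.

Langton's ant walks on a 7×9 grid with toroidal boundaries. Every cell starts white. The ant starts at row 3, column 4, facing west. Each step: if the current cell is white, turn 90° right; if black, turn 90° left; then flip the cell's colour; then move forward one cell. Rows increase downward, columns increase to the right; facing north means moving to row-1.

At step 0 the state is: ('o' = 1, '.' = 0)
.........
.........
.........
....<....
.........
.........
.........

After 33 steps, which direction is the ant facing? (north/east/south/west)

gen 0: .........
.........
.........
....<....
.........
.........
.........
gen 1: .........
.........
....^....
....o....
.........
.........
.........
gen 2: .........
.........
....o>...
....o....
.........
.........
.........
gen 3: .........
.........
....oo...
....ov...
.........
.........
.........
gen 4: .........
.........
....oo...
....<o...
.........
.........
.........
gen 5: .........
.........
....oo...
.....o...
....v....
.........
.........
gen 6: .........
.........
....oo...
.....o...
...<o....
.........
.........
gen 7: .........
.........
....oo...
...^.o...
...oo....
.........
.........
gen 8: .........
.........
....oo...
...o>o...
...oo....
.........
.........
gen 9: .........
.........
....oo...
...ooo...
...ov....
.........
.........
gen 10: .........
.........
....oo...
...ooo...
...o.>...
.........
.........
gen 11: .........
.........
....oo...
...ooo...
...o.o...
.....v...
.........
gen 12: .........
.........
....oo...
...ooo...
...o.o...
....<o...
.........
gen 13: .........
.........
....oo...
...ooo...
...o^o...
....oo...
.........
gen 14: .........
.........
....oo...
...ooo...
...oo>...
....oo...
.........
gen 15: .........
.........
....oo...
...oo^...
...oo....
....oo...
.........
gen 16: .........
.........
....oo...
...o<....
...oo....
....oo...
.........
gen 17: .........
.........
....oo...
...o.....
...ov....
....oo...
.........
gen 18: .........
.........
....oo...
...o.....
...o.>...
....oo...
.........
gen 19: .........
.........
....oo...
...o.....
...o.o...
....ov...
.........
gen 20: .........
.........
....oo...
...o.....
...o.o...
....o.>..
.........
gen 21: .........
.........
....oo...
...o.....
...o.o...
....o.o..
......v..
gen 22: .........
.........
....oo...
...o.....
...o.o...
....o.o..
.....<o..
gen 23: .........
.........
....oo...
...o.....
...o.o...
....o^o..
.....oo..
gen 24: .........
.........
....oo...
...o.....
...o.o...
....oo>..
.....oo..
gen 25: .........
.........
....oo...
...o.....
...o.o^..
....oo...
.....oo..
gen 26: .........
.........
....oo...
...o.....
...o.oo>.
....oo...
.....oo..
gen 27: .........
.........
....oo...
...o.....
...o.ooo.
....oo.v.
.....oo..
gen 28: .........
.........
....oo...
...o.....
...o.ooo.
....oo<o.
.....oo..
gen 29: .........
.........
....oo...
...o.....
...o.o^o.
....oooo.
.....oo..
gen 30: .........
.........
....oo...
...o.....
...o.<.o.
....oooo.
.....oo..
gen 31: .........
.........
....oo...
...o.....
...o...o.
....ovoo.
.....oo..
gen 32: .........
.........
....oo...
...o.....
...o...o.
....o.>o.
.....oo..
gen 33: .........
.........
....oo...
...o.....
...o..^o.
....o..o.
.....oo..

north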